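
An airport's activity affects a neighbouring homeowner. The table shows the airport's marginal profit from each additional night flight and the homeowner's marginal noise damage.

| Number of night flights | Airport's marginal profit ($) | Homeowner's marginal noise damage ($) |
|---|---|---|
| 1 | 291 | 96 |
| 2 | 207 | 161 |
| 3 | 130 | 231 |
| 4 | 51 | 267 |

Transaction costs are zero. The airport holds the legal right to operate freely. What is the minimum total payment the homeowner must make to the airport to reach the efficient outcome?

Left alone the airport would choose level 4 (marginal profit stays positive).
Efficient level: k* = 2 (marginal profit ≥ marginal noise damage through 2).
The homeowner must at least cover the airport's forgone profit from cutting 4→2: 130 + 51 = 181.

$181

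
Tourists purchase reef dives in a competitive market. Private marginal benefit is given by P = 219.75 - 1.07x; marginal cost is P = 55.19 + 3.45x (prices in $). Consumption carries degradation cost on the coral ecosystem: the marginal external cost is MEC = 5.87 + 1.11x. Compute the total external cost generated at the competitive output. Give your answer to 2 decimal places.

$949.35

Market equilibrium (private): 55.19 + 3.45x = 219.75 - 1.07x → x_m = 36.4071.
Total external cost = ∫₀^{x_m} (5.87 + 1.11x) dx = 5.87×36.4071 + ½×1.11×36.4071² = 949.3494.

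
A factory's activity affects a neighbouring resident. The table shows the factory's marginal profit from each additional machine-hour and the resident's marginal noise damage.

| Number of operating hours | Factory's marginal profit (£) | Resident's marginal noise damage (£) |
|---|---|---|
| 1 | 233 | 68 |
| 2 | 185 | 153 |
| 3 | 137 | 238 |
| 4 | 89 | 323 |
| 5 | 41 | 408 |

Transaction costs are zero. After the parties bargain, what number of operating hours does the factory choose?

2

Bargaining reaches the level where marginal profit last exceeds marginal noise damage.
That holds through level 2 (185 ≥ 153) but not at 3 (137 < 238).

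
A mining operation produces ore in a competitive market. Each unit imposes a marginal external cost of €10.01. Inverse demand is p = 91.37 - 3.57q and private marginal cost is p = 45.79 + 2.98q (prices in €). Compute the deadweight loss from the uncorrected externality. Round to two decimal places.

DWL = €7.65

Market equilibrium (private): 45.79 + 2.98q = 91.37 - 3.57q → q_m = 6.9588.
Social marginal cost = private MC + MEC = 55.80 + 2.98q.
Set SMC = demand: 55.80 + 2.98q = 91.37 - 3.57q → q* = 5.4305.
The loss is the area between SMC and demand from q* to q_m; with linear curves that's a triangle of height MEC(q_m).
DWL = ½ × 1.5283 × 10.0100 = 7.6491.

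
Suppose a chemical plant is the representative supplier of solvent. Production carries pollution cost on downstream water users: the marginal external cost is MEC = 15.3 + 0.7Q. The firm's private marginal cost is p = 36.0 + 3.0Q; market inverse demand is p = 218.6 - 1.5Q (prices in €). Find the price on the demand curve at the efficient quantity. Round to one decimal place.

P = €170.3

Social marginal cost = private MC + MEC = 51.3 + 3.7Q.
Set SMC = demand: 51.3 + 3.7Q = 218.6 - 1.5Q → Q* = 32.1731.
Consumer price on the demand curve at Q*: 218.6 − 1.5×32.1731 = 170.3404.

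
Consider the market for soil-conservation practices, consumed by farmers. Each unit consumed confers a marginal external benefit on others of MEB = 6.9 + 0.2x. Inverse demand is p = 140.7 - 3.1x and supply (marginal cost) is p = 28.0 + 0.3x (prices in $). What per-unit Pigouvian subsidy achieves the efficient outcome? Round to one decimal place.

Social marginal benefit = demand + MEB = 147.6 - 2.9x.
Set SMB = MC: 147.6 - 2.9x = 28.0 + 0.3x → x* = 37.3750.
The Pigouvian subsidy equals MEB at x*: 6.9 + 0.2×37.3750 = 14.3750.

subsidy = $14.4 per unit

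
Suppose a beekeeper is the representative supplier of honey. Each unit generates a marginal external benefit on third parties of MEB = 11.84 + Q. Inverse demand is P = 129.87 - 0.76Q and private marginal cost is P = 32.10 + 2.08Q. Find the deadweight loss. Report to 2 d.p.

Market equilibrium (private): 32.10 + 2.08Q = 129.87 - 0.76Q → Q_m = 34.4261.
Social marginal cost = private MC − MEB = 20.26 + 1.08Q.
Set SMC = demand: 20.26 + 1.08Q = 129.87 - 0.76Q → Q* = 59.5707.
Height of the DWL triangle at Q_m is demand(Q_m) − SMC(Q_m) = MEB(Q_m) = 46.2661.
DWL = ½ × 25.1446 × 46.2661 = 581.6713.

DWL = 581.67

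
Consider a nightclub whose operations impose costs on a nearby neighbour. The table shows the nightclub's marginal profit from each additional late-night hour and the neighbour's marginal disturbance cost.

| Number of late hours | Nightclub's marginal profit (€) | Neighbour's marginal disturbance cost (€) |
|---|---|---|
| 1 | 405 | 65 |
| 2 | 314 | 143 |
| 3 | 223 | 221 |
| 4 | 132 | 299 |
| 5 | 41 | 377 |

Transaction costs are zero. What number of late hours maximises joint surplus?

Bargaining reaches the level where marginal profit last exceeds marginal disturbance cost.
That holds through level 3 (223 ≥ 221) but not at 4 (132 < 299).

3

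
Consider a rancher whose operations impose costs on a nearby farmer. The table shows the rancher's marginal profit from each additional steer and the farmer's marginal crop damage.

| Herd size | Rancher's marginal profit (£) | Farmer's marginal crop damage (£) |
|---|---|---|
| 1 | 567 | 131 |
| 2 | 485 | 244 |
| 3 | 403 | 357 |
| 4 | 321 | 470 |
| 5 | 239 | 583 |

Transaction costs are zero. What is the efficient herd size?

Bargaining reaches the level where marginal profit last exceeds marginal crop damage.
That holds through level 3 (403 ≥ 357) but not at 4 (321 < 470).

3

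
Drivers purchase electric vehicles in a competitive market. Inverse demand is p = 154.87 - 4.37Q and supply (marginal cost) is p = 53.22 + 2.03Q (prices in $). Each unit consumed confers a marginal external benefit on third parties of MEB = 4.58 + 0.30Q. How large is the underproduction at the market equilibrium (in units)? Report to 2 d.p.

Market equilibrium (private): 53.22 + 2.03Q = 154.87 - 4.37Q → Q_m = 15.8828.
Social marginal benefit = demand + MEB = 159.45 - 4.07Q.
Set SMB = MC: 159.45 - 4.07Q = 53.22 + 2.03Q → Q* = 17.4148.
Gap = |15.8828 − 17.4148| = 1.5320.

1.53 units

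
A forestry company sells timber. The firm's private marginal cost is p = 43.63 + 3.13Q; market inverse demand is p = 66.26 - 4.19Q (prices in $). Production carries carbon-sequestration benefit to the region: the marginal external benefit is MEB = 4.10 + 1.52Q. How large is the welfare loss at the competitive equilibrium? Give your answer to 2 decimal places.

DWL = $6.67

Market equilibrium (private): 43.63 + 3.13Q = 66.26 - 4.19Q → Q_m = 3.0915.
Social marginal cost = private MC − MEB = 39.53 + 1.61Q.
Set SMC = demand: 39.53 + 1.61Q = 66.26 - 4.19Q → Q* = 4.6086.
The welfare-loss triangle has base |Q_m − Q*| and height MEB(Q_m) (the vertical gap between SMC and demand is zero at Q* and MEB at Q_m).
DWL = ½ × 1.5171 × 8.7991 = 6.6746.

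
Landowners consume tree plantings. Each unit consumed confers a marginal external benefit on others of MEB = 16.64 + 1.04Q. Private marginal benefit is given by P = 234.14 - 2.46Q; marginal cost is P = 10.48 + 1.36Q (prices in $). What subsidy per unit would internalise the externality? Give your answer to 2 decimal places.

Social marginal benefit = demand + MEB = 250.78 - 1.42Q.
Set SMB = MC: 250.78 - 1.42Q = 10.48 + 1.36Q → Q* = 86.4388.
The Pigouvian subsidy equals MEB at Q*: 16.64 + 1.04×86.4388 = 106.5364.

subsidy = $106.54 per unit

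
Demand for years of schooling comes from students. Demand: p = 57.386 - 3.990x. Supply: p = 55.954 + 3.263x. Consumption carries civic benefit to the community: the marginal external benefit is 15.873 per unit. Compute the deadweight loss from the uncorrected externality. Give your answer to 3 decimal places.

Market equilibrium (private): 55.954 + 3.263x = 57.386 - 3.990x → x_m = 0.1974.
Social marginal benefit = demand + MEB = 73.259 - 3.990x.
Set SMB = MC: 73.259 - 3.990x = 55.954 + 3.263x → x* = 2.3859.
The loss is the area between SMB and MC from x* to x_m; with linear curves that's a triangle of height MEB(x_m).
DWL = ½ × 2.1885 × 15.8730 = 17.3690.

DWL = 17.369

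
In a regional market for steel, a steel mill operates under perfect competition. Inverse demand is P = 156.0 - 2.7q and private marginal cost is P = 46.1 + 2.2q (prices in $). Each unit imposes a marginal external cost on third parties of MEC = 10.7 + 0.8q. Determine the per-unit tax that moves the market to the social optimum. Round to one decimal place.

tax = $24.6 per unit

Social marginal cost = private MC + MEC = 56.8 + 3.0q.
Set SMC = demand: 56.8 + 3.0q = 156.0 - 2.7q → q* = 17.4035.
The Pigouvian tax equals MEC at q*: 10.7 + 0.8×17.4035 = 24.6228.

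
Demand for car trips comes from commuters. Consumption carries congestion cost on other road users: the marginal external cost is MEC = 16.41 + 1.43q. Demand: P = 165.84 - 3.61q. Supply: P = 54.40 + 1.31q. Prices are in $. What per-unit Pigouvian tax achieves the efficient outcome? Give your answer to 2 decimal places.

Social marginal benefit = demand − MEC = 149.43 - 5.04q.
Set SMB = MC: 149.43 - 5.04q = 54.40 + 1.31q → q* = 14.9654.
The Pigouvian tax equals MEC at q*: 16.41 + 1.43×14.9654 = 37.8105.

tax = $37.81 per unit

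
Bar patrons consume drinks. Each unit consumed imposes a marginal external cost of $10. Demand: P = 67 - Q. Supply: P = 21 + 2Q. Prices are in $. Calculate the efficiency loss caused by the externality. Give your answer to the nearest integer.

Market equilibrium (private): 21 + 2Q = 67 - Q → Q_m = 15.3333.
Social marginal benefit = demand − MEC = 57 - Q.
Set SMB = MC: 57 - Q = 21 + 2Q → Q* = 12.0000.
Height of the DWL triangle at Q_m is MC(Q_m) − SMB(Q_m) = MEC(Q_m) = 10.0000.
DWL = ½ × 3.3333 × 10.0000 = 16.6665.

DWL = $17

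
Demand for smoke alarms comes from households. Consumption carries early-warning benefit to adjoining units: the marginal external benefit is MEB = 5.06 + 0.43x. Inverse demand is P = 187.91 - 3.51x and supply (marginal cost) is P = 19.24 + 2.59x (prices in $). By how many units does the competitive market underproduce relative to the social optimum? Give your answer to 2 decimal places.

2.99 units

Market equilibrium (private): 19.24 + 2.59x = 187.91 - 3.51x → x_m = 27.6508.
Social marginal benefit = demand + MEB = 192.97 - 3.08x.
Set SMB = MC: 192.97 - 3.08x = 19.24 + 2.59x → x* = 30.6402.
Gap = |27.6508 − 30.6402| = 2.9894.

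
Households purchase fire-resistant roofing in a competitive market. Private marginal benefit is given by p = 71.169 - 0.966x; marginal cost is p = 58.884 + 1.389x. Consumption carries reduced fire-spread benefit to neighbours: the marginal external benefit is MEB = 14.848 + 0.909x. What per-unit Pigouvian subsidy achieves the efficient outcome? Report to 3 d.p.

subsidy = 31.905 per unit

Social marginal benefit = demand + MEB = 86.017 - 0.057x.
Set SMB = MC: 86.017 - 0.057x = 58.884 + 1.389x → x* = 18.7642.
The Pigouvian subsidy equals MEB at x*: 14.848 + 0.909×18.7642 = 31.9047.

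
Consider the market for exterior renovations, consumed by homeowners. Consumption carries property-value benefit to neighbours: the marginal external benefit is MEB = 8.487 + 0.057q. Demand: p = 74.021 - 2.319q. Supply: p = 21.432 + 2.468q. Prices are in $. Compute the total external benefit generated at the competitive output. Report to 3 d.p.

$96.676

Market equilibrium (private): 21.432 + 2.468q = 74.021 - 2.319q → q_m = 10.9858.
Total external benefit = ∫₀^{q_m} (8.487 + 0.057q) dq = 8.487×10.9858 + ½×0.057×10.9858² = 96.6761.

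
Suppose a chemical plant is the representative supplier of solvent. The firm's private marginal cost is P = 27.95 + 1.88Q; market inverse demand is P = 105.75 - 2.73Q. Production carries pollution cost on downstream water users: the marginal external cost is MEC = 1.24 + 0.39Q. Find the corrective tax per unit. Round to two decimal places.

tax = 7.21 per unit

Social marginal cost = private MC + MEC = 29.19 + 2.27Q.
Set SMC = demand: 29.19 + 2.27Q = 105.75 - 2.73Q → Q* = 15.3120.
The Pigouvian tax equals MEC at Q*: 1.24 + 0.39×15.3120 = 7.2117.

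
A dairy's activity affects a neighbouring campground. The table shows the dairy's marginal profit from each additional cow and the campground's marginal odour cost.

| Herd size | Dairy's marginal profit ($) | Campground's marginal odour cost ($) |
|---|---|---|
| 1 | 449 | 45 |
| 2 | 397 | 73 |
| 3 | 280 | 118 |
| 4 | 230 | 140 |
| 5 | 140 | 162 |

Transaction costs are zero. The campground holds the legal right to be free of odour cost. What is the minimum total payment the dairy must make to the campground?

$376

Efficient level: marginal profit ≥ marginal odour cost through level 4, so k* = 4.
With the campground holding the right, the dairy must at least compensate total damage at k*: 45 + 73 + 118 + 140 = 376.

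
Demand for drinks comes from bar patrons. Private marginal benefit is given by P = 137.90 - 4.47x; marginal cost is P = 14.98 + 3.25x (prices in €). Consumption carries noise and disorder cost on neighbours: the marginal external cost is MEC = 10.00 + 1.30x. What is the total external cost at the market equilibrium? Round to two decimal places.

€324.01

Market equilibrium (private): 14.98 + 3.25x = 137.90 - 4.47x → x_m = 15.9223.
Total external cost = ∫₀^{x_m} (10.00 + 1.30x) dx = 10.00×15.9223 + ½×1.30×15.9223² = 324.0108.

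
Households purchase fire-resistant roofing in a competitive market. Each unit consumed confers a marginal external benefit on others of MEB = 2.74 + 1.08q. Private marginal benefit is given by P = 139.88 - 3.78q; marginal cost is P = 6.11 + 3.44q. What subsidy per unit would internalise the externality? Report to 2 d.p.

Social marginal benefit = demand + MEB = 142.62 - 2.70q.
Set SMB = MC: 142.62 - 2.70q = 6.11 + 3.44q → q* = 22.2329.
The Pigouvian subsidy equals MEB at q*: 2.74 + 1.08×22.2329 = 26.7515.

subsidy = 26.75 per unit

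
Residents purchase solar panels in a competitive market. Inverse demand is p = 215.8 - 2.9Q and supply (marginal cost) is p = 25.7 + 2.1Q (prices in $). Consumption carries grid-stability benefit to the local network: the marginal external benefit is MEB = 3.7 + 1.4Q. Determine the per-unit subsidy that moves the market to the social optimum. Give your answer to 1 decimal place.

Social marginal benefit = demand + MEB = 219.5 - 1.5Q.
Set SMB = MC: 219.5 - 1.5Q = 25.7 + 2.1Q → Q* = 53.8333.
The Pigouvian subsidy equals MEB at Q*: 3.7 + 1.4×53.8333 = 79.0666.

subsidy = $79.1 per unit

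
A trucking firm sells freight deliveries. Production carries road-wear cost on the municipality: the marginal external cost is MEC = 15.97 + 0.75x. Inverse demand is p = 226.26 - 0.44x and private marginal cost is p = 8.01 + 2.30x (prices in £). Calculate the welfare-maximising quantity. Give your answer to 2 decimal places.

x* = 57.96

Social marginal cost = private MC + MEC = 23.98 + 3.05x.
Set SMC = demand: 23.98 + 3.05x = 226.26 - 0.44x → x* = 57.9599.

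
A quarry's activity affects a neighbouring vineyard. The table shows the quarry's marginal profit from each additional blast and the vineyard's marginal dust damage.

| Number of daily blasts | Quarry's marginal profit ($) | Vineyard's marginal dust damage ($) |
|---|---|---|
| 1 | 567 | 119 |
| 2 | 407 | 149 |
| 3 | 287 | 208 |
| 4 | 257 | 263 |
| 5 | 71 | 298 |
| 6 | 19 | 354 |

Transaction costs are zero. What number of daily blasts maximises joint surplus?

Bargaining reaches the level where marginal profit last exceeds marginal dust damage.
That holds through level 3 (287 ≥ 208) but not at 4 (257 < 263).

3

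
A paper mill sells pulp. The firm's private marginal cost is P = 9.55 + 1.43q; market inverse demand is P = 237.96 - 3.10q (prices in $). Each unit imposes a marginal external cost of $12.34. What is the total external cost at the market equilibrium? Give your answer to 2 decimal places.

$622.20

Market equilibrium (private): 9.55 + 1.43q = 237.96 - 3.10q → q_m = 50.4216.
Total external cost = MEC × q_m = 12.34 × 50.4216 = 622.2025.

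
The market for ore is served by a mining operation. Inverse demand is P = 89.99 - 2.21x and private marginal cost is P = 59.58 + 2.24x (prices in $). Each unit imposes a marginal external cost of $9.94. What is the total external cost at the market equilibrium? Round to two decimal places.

$67.93

Market equilibrium (private): 59.58 + 2.24x = 89.99 - 2.21x → x_m = 6.8337.
Total external cost = MEC × x_m = 9.94 × 6.8337 = 67.9270.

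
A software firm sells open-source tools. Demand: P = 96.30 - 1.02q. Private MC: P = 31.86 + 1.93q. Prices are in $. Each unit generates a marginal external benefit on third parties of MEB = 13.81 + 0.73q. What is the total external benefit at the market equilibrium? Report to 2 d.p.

Market equilibrium (private): 31.86 + 1.93q = 96.30 - 1.02q → q_m = 21.8441.
Total external benefit = ∫₀^{q_m} (13.81 + 0.73q) dq = 13.81×21.8441 + ½×0.73×21.8441² = 475.8321.

$475.83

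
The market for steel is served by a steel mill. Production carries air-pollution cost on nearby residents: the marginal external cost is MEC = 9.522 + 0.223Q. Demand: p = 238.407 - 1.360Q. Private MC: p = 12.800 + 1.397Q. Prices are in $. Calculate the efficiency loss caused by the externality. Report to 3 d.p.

Market equilibrium (private): 12.800 + 1.397Q = 238.407 - 1.360Q → Q_m = 81.8306.
Social marginal cost = private MC + MEC = 22.322 + 1.620Q.
Set SMC = demand: 22.322 + 1.620Q = 238.407 - 1.360Q → Q* = 72.5117.
Height of the DWL triangle at Q_m is SMC(Q_m) − demand(Q_m) = MEC(Q_m) = 27.7702.
DWL = ½ × 9.3189 × 27.7702 = 129.3939.

DWL = $129.394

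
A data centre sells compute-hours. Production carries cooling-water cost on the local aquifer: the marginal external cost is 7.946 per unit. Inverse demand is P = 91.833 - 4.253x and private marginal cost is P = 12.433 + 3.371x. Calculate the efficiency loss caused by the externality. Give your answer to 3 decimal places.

Market equilibrium (private): 12.433 + 3.371x = 91.833 - 4.253x → x_m = 10.4145.
Social marginal cost = private MC + MEC = 20.379 + 3.371x.
Set SMC = demand: 20.379 + 3.371x = 91.833 - 4.253x → x* = 9.3722.
The welfare-loss triangle has base |x_m − x*| and height MEC(x_m) (the vertical gap between SMC and demand is zero at x* and MEC at x_m).
DWL = ½ × 1.0423 × 7.9460 = 4.1411.

DWL = 4.141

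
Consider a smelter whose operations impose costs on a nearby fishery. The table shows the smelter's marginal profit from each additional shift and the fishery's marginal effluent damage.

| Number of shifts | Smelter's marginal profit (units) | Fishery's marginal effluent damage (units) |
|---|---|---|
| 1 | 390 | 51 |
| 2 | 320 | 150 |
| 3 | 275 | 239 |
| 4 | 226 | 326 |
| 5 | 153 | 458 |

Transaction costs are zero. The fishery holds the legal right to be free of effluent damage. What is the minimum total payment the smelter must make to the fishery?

Efficient level: marginal profit ≥ marginal effluent damage through level 3, so k* = 3.
With the fishery holding the right, the smelter must at least compensate total damage at k*: 51 + 150 + 239 = 440.

440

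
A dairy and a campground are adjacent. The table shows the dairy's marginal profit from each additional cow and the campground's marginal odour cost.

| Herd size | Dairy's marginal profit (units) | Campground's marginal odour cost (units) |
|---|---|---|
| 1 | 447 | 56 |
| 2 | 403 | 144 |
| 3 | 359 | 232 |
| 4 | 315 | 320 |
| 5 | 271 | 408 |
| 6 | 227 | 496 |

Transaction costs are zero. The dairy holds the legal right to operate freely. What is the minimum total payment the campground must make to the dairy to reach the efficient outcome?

813

Left alone the dairy would choose level 6 (marginal profit stays positive).
Efficient level: k* = 3 (marginal profit ≥ marginal odour cost through 3).
The campground must at least cover the dairy's forgone profit from cutting 6→3: 315 + 271 + 227 = 813.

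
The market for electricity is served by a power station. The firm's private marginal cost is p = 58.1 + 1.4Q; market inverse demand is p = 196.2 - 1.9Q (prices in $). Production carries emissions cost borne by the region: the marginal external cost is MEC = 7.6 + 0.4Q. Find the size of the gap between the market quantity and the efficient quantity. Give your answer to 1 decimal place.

6.6 units

Market equilibrium (private): 58.1 + 1.4Q = 196.2 - 1.9Q → Q_m = 41.8485.
Social marginal cost = private MC + MEC = 65.7 + 1.8Q.
Set SMC = demand: 65.7 + 1.8Q = 196.2 - 1.9Q → Q* = 35.2703.
Gap = |41.8485 − 35.2703| = 6.5782.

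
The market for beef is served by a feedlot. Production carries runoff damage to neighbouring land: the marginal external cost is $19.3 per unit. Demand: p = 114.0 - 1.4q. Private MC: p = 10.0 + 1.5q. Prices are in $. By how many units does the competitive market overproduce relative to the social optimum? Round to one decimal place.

6.7 units

Market equilibrium (private): 10.0 + 1.5q = 114.0 - 1.4q → q_m = 35.8621.
Social marginal cost = private MC + MEC = 29.3 + 1.5q.
Set SMC = demand: 29.3 + 1.5q = 114.0 - 1.4q → q* = 29.2069.
Gap = |35.8621 − 29.2069| = 6.6552.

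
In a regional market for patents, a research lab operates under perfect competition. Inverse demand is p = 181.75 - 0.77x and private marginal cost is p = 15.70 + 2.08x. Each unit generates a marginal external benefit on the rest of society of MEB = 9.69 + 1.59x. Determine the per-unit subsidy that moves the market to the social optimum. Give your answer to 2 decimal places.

subsidy = 231.46 per unit

Social marginal cost = private MC − MEB = 6.01 + 0.49x.
Set SMC = demand: 6.01 + 0.49x = 181.75 - 0.77x → x* = 139.4762.
The Pigouvian subsidy equals MEB at x*: 9.69 + 1.59×139.4762 = 231.4572.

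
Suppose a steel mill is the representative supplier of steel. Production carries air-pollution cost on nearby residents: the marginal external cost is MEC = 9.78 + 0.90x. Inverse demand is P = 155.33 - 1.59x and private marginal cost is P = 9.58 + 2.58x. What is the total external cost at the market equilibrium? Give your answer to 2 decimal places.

891.57

Market equilibrium (private): 9.58 + 2.58x = 155.33 - 1.59x → x_m = 34.9520.
Total external cost = ∫₀^{x_m} (9.78 + 0.90x) dx = 9.78×34.9520 + ½×0.90×34.9520² = 891.5696.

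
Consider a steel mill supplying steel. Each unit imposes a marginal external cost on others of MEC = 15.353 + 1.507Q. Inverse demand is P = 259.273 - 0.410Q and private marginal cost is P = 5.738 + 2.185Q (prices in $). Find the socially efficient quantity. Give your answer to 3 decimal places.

Social marginal cost = private MC + MEC = 21.091 + 3.692Q.
Set SMC = demand: 21.091 + 3.692Q = 259.273 - 0.410Q → Q* = 58.0648.

Q* = 58.065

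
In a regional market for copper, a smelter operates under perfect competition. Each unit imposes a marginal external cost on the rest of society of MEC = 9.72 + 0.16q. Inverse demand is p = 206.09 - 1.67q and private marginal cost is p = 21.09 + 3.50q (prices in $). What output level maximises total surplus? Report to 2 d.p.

q* = 32.89

Social marginal cost = private MC + MEC = 30.81 + 3.66q.
Set SMC = demand: 30.81 + 3.66q = 206.09 - 1.67q → q* = 32.8856.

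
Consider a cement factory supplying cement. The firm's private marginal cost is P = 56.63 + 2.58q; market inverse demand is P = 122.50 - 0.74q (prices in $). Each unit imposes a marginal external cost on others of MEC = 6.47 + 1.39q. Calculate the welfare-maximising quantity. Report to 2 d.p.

q* = 12.61

Social marginal cost = private MC + MEC = 63.10 + 3.97q.
Set SMC = demand: 63.10 + 3.97q = 122.50 - 0.74q → q* = 12.6115.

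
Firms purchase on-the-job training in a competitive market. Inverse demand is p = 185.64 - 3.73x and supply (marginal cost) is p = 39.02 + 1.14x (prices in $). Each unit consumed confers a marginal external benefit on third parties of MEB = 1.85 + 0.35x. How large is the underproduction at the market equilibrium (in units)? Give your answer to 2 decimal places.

2.74 units

Market equilibrium (private): 39.02 + 1.14x = 185.64 - 3.73x → x_m = 30.1068.
Social marginal benefit = demand + MEB = 187.49 - 3.38x.
Set SMB = MC: 187.49 - 3.38x = 39.02 + 1.14x → x* = 32.8473.
Gap = |30.1068 − 32.8473| = 2.7405.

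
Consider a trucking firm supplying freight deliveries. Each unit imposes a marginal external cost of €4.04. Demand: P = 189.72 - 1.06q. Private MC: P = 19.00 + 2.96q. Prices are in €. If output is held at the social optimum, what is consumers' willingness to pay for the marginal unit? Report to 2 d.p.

P = €145.77

Social marginal cost = private MC + MEC = 23.04 + 2.96q.
Set SMC = demand: 23.04 + 2.96q = 189.72 - 1.06q → q* = 41.4627.
Consumer price on the demand curve at q*: 189.72 − 1.06×41.4627 = 145.7695.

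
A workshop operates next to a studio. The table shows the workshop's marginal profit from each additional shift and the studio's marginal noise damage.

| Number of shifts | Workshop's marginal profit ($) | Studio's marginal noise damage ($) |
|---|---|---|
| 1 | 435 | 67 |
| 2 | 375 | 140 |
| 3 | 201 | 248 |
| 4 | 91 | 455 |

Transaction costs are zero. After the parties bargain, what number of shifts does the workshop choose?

2

Bargaining reaches the level where marginal profit last exceeds marginal noise damage.
That holds through level 2 (375 ≥ 140) but not at 3 (201 < 248).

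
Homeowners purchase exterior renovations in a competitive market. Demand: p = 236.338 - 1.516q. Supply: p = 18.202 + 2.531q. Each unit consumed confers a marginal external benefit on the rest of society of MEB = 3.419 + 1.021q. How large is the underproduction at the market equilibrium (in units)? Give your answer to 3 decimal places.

19.316 units

Market equilibrium (private): 18.202 + 2.531q = 236.338 - 1.516q → q_m = 53.9007.
Social marginal benefit = demand + MEB = 239.757 - 0.495q.
Set SMB = MC: 239.757 - 0.495q = 18.202 + 2.531q → q* = 73.2171.
Gap = |53.9007 − 73.2171| = 19.3164.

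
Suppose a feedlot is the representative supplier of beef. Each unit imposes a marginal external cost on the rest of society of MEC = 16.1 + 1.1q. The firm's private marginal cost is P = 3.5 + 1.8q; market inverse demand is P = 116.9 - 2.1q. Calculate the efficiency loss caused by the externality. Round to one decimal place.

DWL = 231.2

Market equilibrium (private): 3.5 + 1.8q = 116.9 - 2.1q → q_m = 29.0769.
Social marginal cost = private MC + MEC = 19.6 + 2.9q.
Set SMC = demand: 19.6 + 2.9q = 116.9 - 2.1q → q* = 19.4600.
Height of the DWL triangle at q_m is SMC(q_m) − demand(q_m) = MEC(q_m) = 48.0846.
DWL = ½ × 9.6169 × 48.0846 = 231.2124.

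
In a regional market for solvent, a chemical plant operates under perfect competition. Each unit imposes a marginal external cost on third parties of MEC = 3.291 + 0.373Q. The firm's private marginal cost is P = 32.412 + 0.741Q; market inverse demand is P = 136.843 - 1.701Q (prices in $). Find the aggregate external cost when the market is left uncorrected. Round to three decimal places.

$481.810

Market equilibrium (private): 32.412 + 0.741Q = 136.843 - 1.701Q → Q_m = 42.7645.
Total external cost = ∫₀^{Q_m} (3.291 + 0.373Q) dQ = 3.291×42.7645 + ½×0.373×42.7645² = 481.8096.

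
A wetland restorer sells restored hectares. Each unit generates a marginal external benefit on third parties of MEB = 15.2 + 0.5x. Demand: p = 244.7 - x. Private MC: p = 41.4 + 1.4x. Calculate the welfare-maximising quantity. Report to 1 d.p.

Social marginal cost = private MC − MEB = 26.2 + 0.9x.
Set SMC = demand: 26.2 + 0.9x = 244.7 - x → x* = 115.0000.

x* = 115.0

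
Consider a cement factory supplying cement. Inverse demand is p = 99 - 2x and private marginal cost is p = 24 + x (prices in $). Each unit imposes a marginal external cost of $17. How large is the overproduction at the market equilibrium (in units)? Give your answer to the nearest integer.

Market equilibrium (private): 24 + x = 99 - 2x → x_m = 25.0000.
Social marginal cost = private MC + MEC = 41 + x.
Set SMC = demand: 41 + x = 99 - 2x → x* = 19.3333.
Gap = |25.0000 − 19.3333| = 5.6667.

6 units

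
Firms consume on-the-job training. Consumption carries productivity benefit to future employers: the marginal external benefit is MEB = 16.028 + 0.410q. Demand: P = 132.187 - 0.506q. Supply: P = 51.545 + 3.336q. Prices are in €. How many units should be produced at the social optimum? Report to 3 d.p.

Social marginal benefit = demand + MEB = 148.215 - 0.096q.
Set SMB = MC: 148.215 - 0.096q = 51.545 + 3.336q → q* = 28.1672.

q* = 28.167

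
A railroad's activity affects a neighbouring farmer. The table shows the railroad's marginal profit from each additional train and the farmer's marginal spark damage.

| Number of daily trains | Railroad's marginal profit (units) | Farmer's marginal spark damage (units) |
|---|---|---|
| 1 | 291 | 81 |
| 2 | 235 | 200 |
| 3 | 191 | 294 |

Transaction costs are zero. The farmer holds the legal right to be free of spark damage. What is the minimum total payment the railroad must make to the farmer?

281

Efficient level: marginal profit ≥ marginal spark damage through level 2, so k* = 2.
With the farmer holding the right, the railroad must at least compensate total damage at k*: 81 + 200 = 281.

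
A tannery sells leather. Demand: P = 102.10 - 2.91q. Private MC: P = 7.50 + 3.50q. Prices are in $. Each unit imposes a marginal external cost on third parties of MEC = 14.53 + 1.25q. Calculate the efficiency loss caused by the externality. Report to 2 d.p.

Market equilibrium (private): 7.50 + 3.50q = 102.10 - 2.91q → q_m = 14.7582.
Social marginal cost = private MC + MEC = 22.03 + 4.75q.
Set SMC = demand: 22.03 + 4.75q = 102.10 - 2.91q → q* = 10.4530.
The welfare-loss triangle has base |q_m − q*| and height MEC(q_m) (the vertical gap between SMC and demand is zero at q* and MEC at q_m).
DWL = ½ × 4.3052 × 32.9777 = 70.9878.

DWL = $70.99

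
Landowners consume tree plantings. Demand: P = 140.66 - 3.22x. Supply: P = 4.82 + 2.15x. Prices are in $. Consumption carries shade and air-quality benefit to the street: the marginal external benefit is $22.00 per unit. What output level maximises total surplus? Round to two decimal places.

x* = 29.39

Social marginal benefit = demand + MEB = 162.66 - 3.22x.
Set SMB = MC: 162.66 - 3.22x = 4.82 + 2.15x → x* = 29.3929.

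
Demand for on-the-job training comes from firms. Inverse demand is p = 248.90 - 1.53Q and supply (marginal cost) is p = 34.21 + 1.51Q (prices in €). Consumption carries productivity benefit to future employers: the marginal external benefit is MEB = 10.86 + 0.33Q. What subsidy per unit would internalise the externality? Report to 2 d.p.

subsidy = €38.33 per unit

Social marginal benefit = demand + MEB = 259.76 - 1.20Q.
Set SMB = MC: 259.76 - 1.20Q = 34.21 + 1.51Q → Q* = 83.2288.
The Pigouvian subsidy equals MEB at Q*: 10.86 + 0.33×83.2288 = 38.3255.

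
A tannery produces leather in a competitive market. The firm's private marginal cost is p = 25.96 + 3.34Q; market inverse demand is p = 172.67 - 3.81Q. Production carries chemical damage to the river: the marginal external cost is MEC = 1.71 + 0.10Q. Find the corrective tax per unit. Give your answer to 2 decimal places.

Social marginal cost = private MC + MEC = 27.67 + 3.44Q.
Set SMC = demand: 27.67 + 3.44Q = 172.67 - 3.81Q → Q* = 20.0000.
The Pigouvian tax equals MEC at Q*: 1.71 + 0.10×20.0000 = 3.7100.

tax = 3.71 per unit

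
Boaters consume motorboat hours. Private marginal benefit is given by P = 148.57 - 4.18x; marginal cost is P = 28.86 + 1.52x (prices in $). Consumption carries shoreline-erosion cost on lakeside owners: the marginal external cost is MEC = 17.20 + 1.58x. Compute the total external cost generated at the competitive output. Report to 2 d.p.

$709.68

Market equilibrium (private): 28.86 + 1.52x = 148.57 - 4.18x → x_m = 21.0018.
Total external cost = ∫₀^{x_m} (17.20 + 1.58x) dx = 17.20×21.0018 + ½×1.58×21.0018² = 709.6807.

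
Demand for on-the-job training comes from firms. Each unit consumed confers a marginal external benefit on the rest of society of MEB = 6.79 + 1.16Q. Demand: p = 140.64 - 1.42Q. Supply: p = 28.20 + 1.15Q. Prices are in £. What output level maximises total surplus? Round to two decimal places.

Social marginal benefit = demand + MEB = 147.43 - 0.26Q.
Set SMB = MC: 147.43 - 0.26Q = 28.20 + 1.15Q → Q* = 84.5603.

Q* = 84.56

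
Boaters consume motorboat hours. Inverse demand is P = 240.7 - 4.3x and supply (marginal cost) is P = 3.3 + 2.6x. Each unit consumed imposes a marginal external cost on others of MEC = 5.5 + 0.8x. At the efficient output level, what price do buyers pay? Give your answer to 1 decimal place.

Social marginal benefit = demand − MEC = 235.2 - 5.1x.
Set SMB = MC: 235.2 - 5.1x = 3.3 + 2.6x → x* = 30.1169.
Consumer price on the demand curve at x*: 240.7 − 4.3×30.1169 = 111.1973.

P = 111.2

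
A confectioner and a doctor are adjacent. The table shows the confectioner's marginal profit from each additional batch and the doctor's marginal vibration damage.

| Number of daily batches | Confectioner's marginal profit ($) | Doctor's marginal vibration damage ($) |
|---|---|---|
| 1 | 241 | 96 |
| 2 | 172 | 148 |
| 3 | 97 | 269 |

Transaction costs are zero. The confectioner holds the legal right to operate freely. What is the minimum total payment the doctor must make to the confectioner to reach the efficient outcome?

Left alone the confectioner would choose level 3 (marginal profit stays positive).
Efficient level: k* = 2 (marginal profit ≥ marginal vibration damage through 2).
The doctor must at least cover the confectioner's forgone profit from cutting 3→2: 97 = 97.

$97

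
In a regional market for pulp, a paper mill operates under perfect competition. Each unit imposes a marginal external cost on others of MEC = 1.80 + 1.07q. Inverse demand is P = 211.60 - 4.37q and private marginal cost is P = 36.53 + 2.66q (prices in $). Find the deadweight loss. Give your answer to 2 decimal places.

Market equilibrium (private): 36.53 + 2.66q = 211.60 - 4.37q → q_m = 24.9033.
Social marginal cost = private MC + MEC = 38.33 + 3.73q.
Set SMC = demand: 38.33 + 3.73q = 211.60 - 4.37q → q* = 21.3914.
Between q* and q_m the wedge SMC − demand runs linearly from 0 to MEC(q_m), so the loss is a triangle.
DWL = ½ × 3.5119 × 28.4465 = 49.9506.

DWL = $49.95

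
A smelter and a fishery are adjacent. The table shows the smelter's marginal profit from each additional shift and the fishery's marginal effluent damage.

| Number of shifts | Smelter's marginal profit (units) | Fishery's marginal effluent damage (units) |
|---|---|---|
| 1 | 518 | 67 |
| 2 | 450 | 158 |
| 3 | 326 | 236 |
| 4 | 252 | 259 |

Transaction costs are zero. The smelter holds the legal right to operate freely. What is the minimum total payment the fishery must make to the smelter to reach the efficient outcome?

Left alone the smelter would choose level 4 (marginal profit stays positive).
Efficient level: k* = 3 (marginal profit ≥ marginal effluent damage through 3).
The fishery must at least cover the smelter's forgone profit from cutting 4→3: 252 = 252.

252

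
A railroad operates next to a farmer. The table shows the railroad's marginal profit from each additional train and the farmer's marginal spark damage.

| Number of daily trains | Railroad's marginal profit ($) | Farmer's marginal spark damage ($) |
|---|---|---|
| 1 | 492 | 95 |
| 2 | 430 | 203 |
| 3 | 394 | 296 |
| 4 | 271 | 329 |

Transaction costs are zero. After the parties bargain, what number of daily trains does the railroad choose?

3

Bargaining reaches the level where marginal profit last exceeds marginal spark damage.
That holds through level 3 (394 ≥ 296) but not at 4 (271 < 329).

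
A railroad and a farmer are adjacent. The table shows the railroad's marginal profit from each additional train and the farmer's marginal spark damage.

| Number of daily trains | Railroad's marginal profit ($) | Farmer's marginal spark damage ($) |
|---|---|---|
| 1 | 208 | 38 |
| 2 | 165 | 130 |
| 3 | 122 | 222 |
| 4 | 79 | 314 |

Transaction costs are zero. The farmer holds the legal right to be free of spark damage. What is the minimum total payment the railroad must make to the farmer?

Efficient level: marginal profit ≥ marginal spark damage through level 2, so k* = 2.
With the farmer holding the right, the railroad must at least compensate total damage at k*: 38 + 130 = 168.

$168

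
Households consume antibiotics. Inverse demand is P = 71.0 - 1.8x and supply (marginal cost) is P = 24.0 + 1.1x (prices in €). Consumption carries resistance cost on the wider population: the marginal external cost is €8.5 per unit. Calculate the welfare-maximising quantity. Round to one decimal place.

Social marginal benefit = demand − MEC = 62.5 - 1.8x.
Set SMB = MC: 62.5 - 1.8x = 24.0 + 1.1x → x* = 13.2759.

x* = 13.3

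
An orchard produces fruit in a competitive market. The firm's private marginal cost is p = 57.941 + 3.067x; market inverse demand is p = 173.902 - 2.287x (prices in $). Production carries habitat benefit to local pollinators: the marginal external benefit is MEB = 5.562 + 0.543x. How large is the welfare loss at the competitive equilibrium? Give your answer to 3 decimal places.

DWL = $31.186

Market equilibrium (private): 57.941 + 3.067x = 173.902 - 2.287x → x_m = 21.6588.
Social marginal cost = private MC − MEB = 52.379 + 2.524x.
Set SMC = demand: 52.379 + 2.524x = 173.902 - 2.287x → x* = 25.2594.
The welfare-loss triangle has base |x_m − x*| and height MEB(x_m) (the vertical gap between SMC and demand is zero at x* and MEB at x_m).
DWL = ½ × 3.6006 × 17.3227 = 31.1861.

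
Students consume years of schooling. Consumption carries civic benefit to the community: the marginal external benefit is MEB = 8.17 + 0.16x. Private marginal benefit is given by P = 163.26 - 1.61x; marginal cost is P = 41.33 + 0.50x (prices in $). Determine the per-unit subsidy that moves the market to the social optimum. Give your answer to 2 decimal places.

subsidy = $18.84 per unit

Social marginal benefit = demand + MEB = 171.43 - 1.45x.
Set SMB = MC: 171.43 - 1.45x = 41.33 + 0.50x → x* = 66.7179.
The Pigouvian subsidy equals MEB at x*: 8.17 + 0.16×66.7179 = 18.8449.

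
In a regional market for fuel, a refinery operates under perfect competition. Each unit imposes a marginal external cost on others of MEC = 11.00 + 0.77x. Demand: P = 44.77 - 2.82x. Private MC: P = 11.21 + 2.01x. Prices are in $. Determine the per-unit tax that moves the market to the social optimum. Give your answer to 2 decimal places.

tax = $14.10 per unit

Social marginal cost = private MC + MEC = 22.21 + 2.78x.
Set SMC = demand: 22.21 + 2.78x = 44.77 - 2.82x → x* = 4.0286.
The Pigouvian tax equals MEC at x*: 11.00 + 0.77×4.0286 = 14.1020.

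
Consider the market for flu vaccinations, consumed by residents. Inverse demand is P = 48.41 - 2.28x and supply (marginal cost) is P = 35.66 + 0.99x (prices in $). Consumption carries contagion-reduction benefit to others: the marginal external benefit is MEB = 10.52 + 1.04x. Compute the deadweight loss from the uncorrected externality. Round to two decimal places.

Market equilibrium (private): 35.66 + 0.99x = 48.41 - 2.28x → x_m = 3.8991.
Social marginal benefit = demand + MEB = 58.93 - 1.24x.
Set SMB = MC: 58.93 - 1.24x = 35.66 + 0.99x → x* = 10.4350.
Between x* and x_m the wedge SMB − MC runs linearly from 0 to MEB(x_m), so the loss is a triangle.
DWL = ½ × 6.5359 × 14.5750 = 47.6304.

DWL = $47.63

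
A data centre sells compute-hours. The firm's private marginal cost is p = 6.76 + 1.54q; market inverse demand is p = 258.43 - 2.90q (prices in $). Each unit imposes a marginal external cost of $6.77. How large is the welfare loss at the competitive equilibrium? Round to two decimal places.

DWL = $5.16

Market equilibrium (private): 6.76 + 1.54q = 258.43 - 2.90q → q_m = 56.6824.
Social marginal cost = private MC + MEC = 13.53 + 1.54q.
Set SMC = demand: 13.53 + 1.54q = 258.43 - 2.90q → q* = 55.1577.
The welfare-loss triangle has base |q_m − q*| and height MEC(q_m) (the vertical gap between SMC and demand is zero at q* and MEC at q_m).
DWL = ½ × 1.5247 × 6.7700 = 5.1611.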